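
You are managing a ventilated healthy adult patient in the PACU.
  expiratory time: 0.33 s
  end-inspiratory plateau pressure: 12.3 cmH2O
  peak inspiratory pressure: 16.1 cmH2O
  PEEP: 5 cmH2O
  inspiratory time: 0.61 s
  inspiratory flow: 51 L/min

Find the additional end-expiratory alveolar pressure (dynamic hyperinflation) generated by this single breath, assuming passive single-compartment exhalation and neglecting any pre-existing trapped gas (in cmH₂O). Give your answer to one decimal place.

2.6

Flow: 51 L/min ÷ 60 = 0.85 L/s.
Vt = flow × Ti = 0.85 L/s × 0.61 s × 1000 mL/L = 518.5 mL.
R = (PIP − Pplat)/V̇ = (16.1 − 12.3) / 0.85 = 3.8/0.85 = 4.471 cmH2O·s/L.
C = Vt/(Pplat − PEEP) = 518.5 / (12.3 − 5) = 518.5/7.3 = 71.027 mL/cmH2O.
τ = R × C = 4.471 × 0.07103 L/cmH2O = 0.3176 s.
Fraction remaining = e^(−Te/τ) = e^(−0.33/0.3176) = 0.3538; trapped volume = 518.5 × 0.3538 = 183.45 mL.
Additional alveolar pressure from trapping ≈ V_trapped / C = 183.45 / 71.027 = 2.583 cmH2O.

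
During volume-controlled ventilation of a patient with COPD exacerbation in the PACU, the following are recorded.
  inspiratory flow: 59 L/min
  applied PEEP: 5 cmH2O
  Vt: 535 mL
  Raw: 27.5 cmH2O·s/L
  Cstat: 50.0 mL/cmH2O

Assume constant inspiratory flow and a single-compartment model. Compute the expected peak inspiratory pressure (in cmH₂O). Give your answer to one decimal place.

42.7

Flow: 59 L/min ÷ 60 = 0.9833 L/s.
Equation of motion (constant flow): PIP = Vt/C + R·V̇ + PEEP.
PIP = 535/50.0 + 27.5×0.9833 + 5 = 10.7 + 27.041 + 5 = 42.741 cmH2O.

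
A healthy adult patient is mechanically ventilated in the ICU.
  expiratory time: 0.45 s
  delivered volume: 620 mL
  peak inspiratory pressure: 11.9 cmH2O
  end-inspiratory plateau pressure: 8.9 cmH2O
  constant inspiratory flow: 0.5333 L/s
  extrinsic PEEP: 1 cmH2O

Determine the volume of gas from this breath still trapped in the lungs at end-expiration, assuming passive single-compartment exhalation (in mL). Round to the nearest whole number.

224

R = (PIP − Pplat)/V̇ = (11.9 − 8.9) / 0.5333 = 3.0/0.5333 = 5.625 cmH2O·s/L.
C = Vt/(Pplat − PEEP) = 620.0 / (8.9 − 1) = 620.0/7.9 = 78.481 mL/cmH2O.
τ = R × C = 5.625 × 0.07848 L/cmH2O = 0.4415 s.
Fraction remaining = e^(−Te/τ) = e^(−0.45/0.4415) = 0.3609.
Trapped volume = 620.0 × 0.3609 = 223.76 mL.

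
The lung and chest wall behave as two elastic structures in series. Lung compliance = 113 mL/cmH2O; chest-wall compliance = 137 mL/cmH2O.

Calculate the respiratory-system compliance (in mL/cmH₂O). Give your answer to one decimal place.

Lung and chest wall are elastances in series: 1/Crs = 1/CL + 1/Ccw.
1/Crs = 1/113 + 1/137 = 0.01615.
Crs = 61.92 mL/cmH2O.

61.9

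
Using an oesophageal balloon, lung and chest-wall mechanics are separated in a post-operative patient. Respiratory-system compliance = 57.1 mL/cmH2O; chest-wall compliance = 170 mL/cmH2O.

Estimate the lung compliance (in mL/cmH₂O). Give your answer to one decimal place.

86.0

1/CL = 1/Crs − 1/Ccw.
1/CL = 1/57.1 − 1/170 = 0.01163.
CL = 85.985 mL/cmH2O.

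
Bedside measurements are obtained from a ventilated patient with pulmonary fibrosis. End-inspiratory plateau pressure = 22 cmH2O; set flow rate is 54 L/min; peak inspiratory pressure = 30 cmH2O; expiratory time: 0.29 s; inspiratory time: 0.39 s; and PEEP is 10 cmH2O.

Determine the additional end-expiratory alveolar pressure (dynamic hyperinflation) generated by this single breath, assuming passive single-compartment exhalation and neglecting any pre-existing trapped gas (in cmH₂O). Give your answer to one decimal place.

Flow: 54 L/min ÷ 60 = 0.9 L/s.
Vt = flow × Ti = 0.9 L/s × 0.39 s × 1000 mL/L = 351.0 mL.
R = (PIP − Pplat)/V̇ = (30 − 22) / 0.9 = 8.0/0.9 = 8.889 cmH2O·s/L.
C = Vt/(Pplat − PEEP) = 351.0 / (22 − 10) = 351.0/12.0 = 29.25 mL/cmH2O.
τ = R × C = 8.889 × 0.02925 L/cmH2O = 0.26 s.
Fraction remaining = e^(−Te/τ) = e^(−0.29/0.26) = 0.3278; trapped volume = 351.0 × 0.3278 = 115.06 mL.
Additional alveolar pressure from trapping ≈ V_trapped / C = 115.06 / 29.25 = 3.934 cmH2O.

3.9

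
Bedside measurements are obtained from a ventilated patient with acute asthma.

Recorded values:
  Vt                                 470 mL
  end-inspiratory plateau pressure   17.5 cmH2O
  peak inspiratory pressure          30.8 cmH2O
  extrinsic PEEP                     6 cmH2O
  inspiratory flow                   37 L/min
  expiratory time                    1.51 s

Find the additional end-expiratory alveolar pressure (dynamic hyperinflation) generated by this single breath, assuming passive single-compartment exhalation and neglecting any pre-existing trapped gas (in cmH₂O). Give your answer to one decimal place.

Flow: 37 L/min ÷ 60 = 0.6167 L/s.
R = (PIP − Pplat)/V̇ = (30.8 − 17.5) / 0.6167 = 13.3/0.6167 = 21.566 cmH2O·s/L.
C = Vt/(Pplat − PEEP) = 470.0 / (17.5 − 6) = 470.0/11.5 = 40.87 mL/cmH2O.
τ = R × C = 21.566 × 0.04087 L/cmH2O = 0.8814 s.
Fraction remaining = e^(−Te/τ) = e^(−1.51/0.8814) = 0.1803; trapped volume = 470.0 × 0.1803 = 84.741 mL.
Additional alveolar pressure from trapping ≈ V_trapped / C = 84.741 / 40.87 = 2.073 cmH2O.

2.1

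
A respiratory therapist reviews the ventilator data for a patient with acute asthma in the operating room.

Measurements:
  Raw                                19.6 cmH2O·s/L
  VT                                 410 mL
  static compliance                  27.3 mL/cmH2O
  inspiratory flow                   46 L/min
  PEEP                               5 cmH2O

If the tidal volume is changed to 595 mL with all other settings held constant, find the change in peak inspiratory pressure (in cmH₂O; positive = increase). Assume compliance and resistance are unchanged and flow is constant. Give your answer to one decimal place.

6.8

PIP = Vt/C + R·V̇ + PEEP (constant-flow equation of motion).
Only the elastic term changes: ΔPIP = ΔVt / C = (595 − 410) / 27.3 = 6.777 cmH2O.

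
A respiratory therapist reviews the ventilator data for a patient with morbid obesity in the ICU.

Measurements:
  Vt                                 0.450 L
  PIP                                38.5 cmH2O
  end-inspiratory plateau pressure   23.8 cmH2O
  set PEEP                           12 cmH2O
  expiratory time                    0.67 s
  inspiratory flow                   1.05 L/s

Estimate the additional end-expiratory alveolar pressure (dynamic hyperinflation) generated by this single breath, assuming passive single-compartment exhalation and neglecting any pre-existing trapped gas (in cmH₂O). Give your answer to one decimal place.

R = (PIP − Pplat)/V̇ = (38.5 − 23.8) / 1.05 = 14.7/1.05 = 14.0 cmH2O·s/L.
C = Vt/(Pplat − PEEP) = 450.0 / (23.8 − 12) = 450.0/11.8 = 38.136 mL/cmH2O.
τ = R × C = 14.0 × 0.03814 L/cmH2O = 0.534 s.
Fraction remaining = e^(−Te/τ) = e^(−0.67/0.534) = 0.2852; trapped volume = 450.0 × 0.2852 = 128.34 mL.
Additional alveolar pressure from trapping ≈ V_trapped / C = 128.34 / 38.136 = 3.365 cmH2O.

3.4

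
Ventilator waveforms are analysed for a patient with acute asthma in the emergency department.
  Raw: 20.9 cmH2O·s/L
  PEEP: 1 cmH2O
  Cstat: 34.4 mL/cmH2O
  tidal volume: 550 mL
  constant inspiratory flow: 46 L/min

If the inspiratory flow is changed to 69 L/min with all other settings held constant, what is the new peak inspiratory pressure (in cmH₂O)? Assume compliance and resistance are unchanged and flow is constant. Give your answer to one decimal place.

Flow: 46 L/min ÷ 60 = 0.7667 L/s.
New flow: 69 L/min ÷ 60 = 1.15 L/s.
PIP = Vt/C + R·V̇ + PEEP (constant-flow equation of motion).
Only the resistive term changes: ΔPIP = R × ΔV̇ = 20.9 × (1.15 − 0.7667) = 20.9 × 0.3833 = 8.011 cmH2O.
Original PIP = 550/34.4 + 20.9×0.7667 + 1 = 33.012 cmH2O; new PIP = 33.012 + (8.011) = 41.023 cmH2O.

41.0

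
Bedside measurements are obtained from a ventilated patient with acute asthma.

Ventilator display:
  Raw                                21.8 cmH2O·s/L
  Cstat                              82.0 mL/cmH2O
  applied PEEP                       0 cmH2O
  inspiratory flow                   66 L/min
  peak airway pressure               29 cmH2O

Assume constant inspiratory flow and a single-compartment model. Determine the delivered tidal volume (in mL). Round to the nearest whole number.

412

Flow: 66 L/min ÷ 60 = 1.1 L/s.
Equation of motion (constant flow): PIP = Vt/C + R·V̇ + PEEP.
Vt/C = PIP − R·V̇ − PEEP = 29 − 23.98 − 0 = 5.02 cmH2O.
Vt = C × 5.02 = 82.0 × 5.02 = 411.64 mL.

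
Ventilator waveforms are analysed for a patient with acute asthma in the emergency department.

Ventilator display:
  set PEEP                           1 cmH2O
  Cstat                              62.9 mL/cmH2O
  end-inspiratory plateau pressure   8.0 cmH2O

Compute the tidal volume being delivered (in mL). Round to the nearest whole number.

440

Vt = Cstat × (Pplat − PEEP) = 62.9 × (8.0 − 1) = 62.9 × 7.0 = 440.3 mL.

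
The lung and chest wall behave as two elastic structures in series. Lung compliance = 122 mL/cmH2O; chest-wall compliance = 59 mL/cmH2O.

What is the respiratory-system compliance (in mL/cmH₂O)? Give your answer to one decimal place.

Lung and chest wall are elastances in series: 1/Crs = 1/CL + 1/Ccw.
1/Crs = 1/122 + 1/59 = 0.02515.
Crs = 39.761 mL/cmH2O.

39.8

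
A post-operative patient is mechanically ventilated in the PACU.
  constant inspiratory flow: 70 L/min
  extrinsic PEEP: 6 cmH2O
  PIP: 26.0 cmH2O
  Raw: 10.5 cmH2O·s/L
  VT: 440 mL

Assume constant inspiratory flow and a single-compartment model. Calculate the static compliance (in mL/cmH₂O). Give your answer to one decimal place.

56.8

Flow: 70 L/min ÷ 60 = 1.1667 L/s.
Equation of motion (constant flow): PIP = Vt/C + R·V̇ + PEEP.
Vt/C = PIP − R·V̇ − PEEP = 26.0 − 10.5×1.1667 − 6 = 26.0 − 12.25 − 6 = 7.75 cmH2O.
C = Vt / 7.75 = 440 / 7.75 = 56.774 mL/cmH2O.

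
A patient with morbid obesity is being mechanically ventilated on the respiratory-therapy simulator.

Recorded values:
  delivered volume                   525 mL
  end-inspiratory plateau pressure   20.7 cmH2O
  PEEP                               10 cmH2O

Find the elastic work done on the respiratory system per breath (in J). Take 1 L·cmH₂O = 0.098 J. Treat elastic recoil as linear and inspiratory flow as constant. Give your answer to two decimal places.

0.28

Elastic work ≈ ½ × (Pplat − PEEP) × Vt = 0.5 × (20.7 − 10) × 0.525 L = 0.5 × 10.7 × 0.525 = 2.809 L·cmH2O.
× 0.098 J/(L·cmH2O) → 0.2753 J.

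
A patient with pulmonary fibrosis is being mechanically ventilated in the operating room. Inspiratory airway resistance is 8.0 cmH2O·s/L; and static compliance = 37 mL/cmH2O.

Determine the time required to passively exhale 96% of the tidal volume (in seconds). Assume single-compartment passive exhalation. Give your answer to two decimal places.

0.95

τ = R × C = 8.0 × 37 mL/cmH2O = 8.0 × 0.037 L/cmH2O = 0.296 s.
Exhaled fraction f = 1 − e^(−t/τ) → t = −τ·ln(1 − f) = −0.296·ln(0.04) = 0.9528 s.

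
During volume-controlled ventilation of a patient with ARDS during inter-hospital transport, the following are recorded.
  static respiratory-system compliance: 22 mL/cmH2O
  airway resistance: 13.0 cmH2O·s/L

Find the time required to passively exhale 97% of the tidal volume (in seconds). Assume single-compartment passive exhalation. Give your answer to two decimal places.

1.00

τ = R × C = 13.0 × 22 mL/cmH2O = 13.0 × 0.022 L/cmH2O = 0.286 s.
Exhaled fraction f = 1 − e^(−t/τ) → t = −τ·ln(1 − f) = −0.286·ln(0.03) = 1.003 s.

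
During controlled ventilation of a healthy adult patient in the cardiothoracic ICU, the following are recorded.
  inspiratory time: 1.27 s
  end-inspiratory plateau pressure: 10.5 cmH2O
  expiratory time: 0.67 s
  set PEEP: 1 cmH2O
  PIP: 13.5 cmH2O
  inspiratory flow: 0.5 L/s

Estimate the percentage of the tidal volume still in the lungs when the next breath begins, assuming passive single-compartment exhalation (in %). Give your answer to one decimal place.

18.8

Vt = flow × Ti = 0.5 L/s × 1.27 s × 1000 mL/L = 635.0 mL.
R = (PIP − Pplat)/V̇ = (13.5 − 10.5) / 0.5 = 3.0/0.5 = 6.0 cmH2O·s/L.
C = Vt/(Pplat − PEEP) = 635.0 / (10.5 − 1) = 635.0/9.5 = 66.842 mL/cmH2O.
τ = R × C = 6.0 × 0.06684 L/cmH2O = 0.401 s.
Fraction remaining at end-expiration = e^(−Te/τ) = e^(−0.67/0.401) = 0.1881 → 18.81%.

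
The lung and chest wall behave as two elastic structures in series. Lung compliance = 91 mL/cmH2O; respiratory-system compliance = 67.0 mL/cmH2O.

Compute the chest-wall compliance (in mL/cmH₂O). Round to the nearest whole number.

254

1/Ccw = 1/Crs − 1/CL.
1/Ccw = 1/67.0 − 1/91 = 0.003936.
Ccw = 254.07 mL/cmH2O.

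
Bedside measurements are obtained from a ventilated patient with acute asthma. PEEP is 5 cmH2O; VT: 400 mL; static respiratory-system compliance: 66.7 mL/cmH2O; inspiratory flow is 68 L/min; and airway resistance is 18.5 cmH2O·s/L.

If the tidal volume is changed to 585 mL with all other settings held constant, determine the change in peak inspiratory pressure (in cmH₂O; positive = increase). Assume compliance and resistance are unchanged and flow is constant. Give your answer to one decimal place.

2.8

PIP = Vt/C + R·V̇ + PEEP (constant-flow equation of motion).
Only the elastic term changes: ΔPIP = ΔVt / C = (585 − 400) / 66.7 = 2.774 cmH2O.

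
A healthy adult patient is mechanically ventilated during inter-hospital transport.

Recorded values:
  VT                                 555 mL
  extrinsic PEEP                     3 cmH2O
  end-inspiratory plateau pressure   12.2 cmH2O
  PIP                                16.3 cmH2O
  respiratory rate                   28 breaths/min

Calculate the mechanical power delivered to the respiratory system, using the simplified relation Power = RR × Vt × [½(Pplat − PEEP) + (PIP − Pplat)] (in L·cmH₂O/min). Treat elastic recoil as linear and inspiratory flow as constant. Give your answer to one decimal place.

135.2

Per-breath work = Vt × [½(Pplat−PEEP) + (PIP−Pplat)] = 0.555 × [0.5×9.2 + 4.1] = 0.555 × 8.7 = 4.829 L·cmH2O.
Power = 28 × 4.829 = 135.21 L·cmH2O/min.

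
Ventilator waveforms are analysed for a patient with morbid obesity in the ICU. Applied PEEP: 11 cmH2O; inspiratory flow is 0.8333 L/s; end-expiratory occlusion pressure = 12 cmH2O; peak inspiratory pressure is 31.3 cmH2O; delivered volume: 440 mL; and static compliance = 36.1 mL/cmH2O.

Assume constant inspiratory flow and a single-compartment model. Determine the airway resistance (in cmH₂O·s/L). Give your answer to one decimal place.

Total PEEP = 12 cmH2O (set 11 + intrinsic 1); this is the baseline alveolar pressure.
Equation of motion (constant flow): PIP = Vt/C + R·V̇ + PEEP.
R·V̇ = PIP − Vt/C − PEEP = 31.3 − 440/36.1 − 12 = 31.3 − 12.188 − 12 = 7.112 cmH2O.
R = 7.112 / 0.8333 = 8.535 cmH2O·s/L.

8.5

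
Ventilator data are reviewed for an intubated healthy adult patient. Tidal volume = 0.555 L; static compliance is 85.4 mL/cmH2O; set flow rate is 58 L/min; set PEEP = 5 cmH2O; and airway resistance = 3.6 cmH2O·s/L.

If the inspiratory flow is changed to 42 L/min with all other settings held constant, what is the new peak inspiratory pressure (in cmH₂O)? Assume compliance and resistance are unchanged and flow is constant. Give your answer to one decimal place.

14.0

Flow: 58 L/min ÷ 60 = 0.9667 L/s.
New flow: 42 L/min ÷ 60 = 0.7 L/s.
PIP = Vt/C + R·V̇ + PEEP (constant-flow equation of motion).
Only the resistive term changes: ΔPIP = R × ΔV̇ = 3.6 × (0.7 − 0.9667) = 3.6 × -0.2667 = -0.9601 cmH2O.
Original PIP = 555/85.4 + 3.6×0.9667 + 5 = 14.979 cmH2O; new PIP = 14.979 + (-0.9601) = 14.019 cmH2O.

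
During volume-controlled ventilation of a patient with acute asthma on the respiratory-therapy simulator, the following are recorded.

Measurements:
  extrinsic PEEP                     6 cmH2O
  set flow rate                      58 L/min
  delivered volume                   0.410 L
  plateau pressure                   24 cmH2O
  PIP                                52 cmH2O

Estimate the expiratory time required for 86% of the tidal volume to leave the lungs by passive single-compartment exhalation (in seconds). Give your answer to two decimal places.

1.30

Flow: 58 L/min ÷ 60 = 0.9667 L/s.
R = (PIP − Pplat)/V̇ = (52 − 24) / 0.9667 = 28.0/0.9667 = 28.965 cmH2O·s/L.
C = Vt/(Pplat − PEEP) = 410.0 / (24 − 6) = 410.0/18.0 = 22.778 mL/cmH2O.
τ = R × C = 28.965 × 0.02278 L/cmH2O = 0.6598 s.
t = −τ·ln(1 − 0.86) = −0.6598·ln(0.14) = 1.297 s.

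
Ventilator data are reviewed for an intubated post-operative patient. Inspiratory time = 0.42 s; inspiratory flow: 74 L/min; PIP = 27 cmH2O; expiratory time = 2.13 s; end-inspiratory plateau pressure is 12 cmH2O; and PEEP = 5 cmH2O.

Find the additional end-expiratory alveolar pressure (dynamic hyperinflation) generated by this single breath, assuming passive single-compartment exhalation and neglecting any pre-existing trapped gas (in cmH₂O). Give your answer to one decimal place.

0.7

Flow: 74 L/min ÷ 60 = 1.2333 L/s.
Vt = flow × Ti = 1.2333 L/s × 0.42 s × 1000 mL/L = 517.99 mL.
R = (PIP − Pplat)/V̇ = (27 − 12) / 1.2333 = 15.0/1.2333 = 12.162 cmH2O·s/L.
C = Vt/(Pplat − PEEP) = 517.99 / (12 − 5) = 517.99/7.0 = 73.999 mL/cmH2O.
τ = R × C = 12.162 × 0.074 L/cmH2O = 0.9 s.
Fraction remaining = e^(−Te/τ) = e^(−2.13/0.9) = 0.09379; trapped volume = 517.99 × 0.09379 = 48.582 mL.
Additional alveolar pressure from trapping ≈ V_trapped / C = 48.582 / 73.999 = 0.6565 cmH2O.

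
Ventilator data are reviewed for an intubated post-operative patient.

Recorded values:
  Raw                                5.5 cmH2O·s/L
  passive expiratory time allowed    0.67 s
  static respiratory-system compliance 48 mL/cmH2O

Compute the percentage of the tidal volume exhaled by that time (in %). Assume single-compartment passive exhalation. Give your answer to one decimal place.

τ = R × C = 5.5 × 48 mL/cmH2O = 5.5 × 0.048 L/cmH2O = 0.264 s.
Passive exhalation: V(t)/V₀ = e^(−t/τ) = e^(−0.67/0.264) = 0.07903.
Fraction exhaled = 1 − 0.07903 = 0.921 → 92.1%.

92.1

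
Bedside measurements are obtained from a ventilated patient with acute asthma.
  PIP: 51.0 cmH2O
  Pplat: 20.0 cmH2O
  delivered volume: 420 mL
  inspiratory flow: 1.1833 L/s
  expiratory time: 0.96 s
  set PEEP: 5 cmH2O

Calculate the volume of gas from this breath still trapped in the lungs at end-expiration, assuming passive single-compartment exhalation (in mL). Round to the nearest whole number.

R = (PIP − Pplat)/V̇ = (51.0 − 20.0) / 1.1833 = 31.0/1.1833 = 26.198 cmH2O·s/L.
C = Vt/(Pplat − PEEP) = 420.0 / (20.0 − 5) = 420.0/15.0 = 28.0 mL/cmH2O.
τ = R × C = 26.198 × 0.028 L/cmH2O = 0.7335 s.
Fraction remaining = e^(−Te/τ) = e^(−0.96/0.7335) = 0.2701.
Trapped volume = 420.0 × 0.2701 = 113.44 mL.

113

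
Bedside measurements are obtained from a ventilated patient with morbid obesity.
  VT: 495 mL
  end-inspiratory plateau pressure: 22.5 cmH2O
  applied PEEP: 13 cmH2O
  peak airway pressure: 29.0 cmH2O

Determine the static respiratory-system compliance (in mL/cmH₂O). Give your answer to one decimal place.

52.1

Cstat = Vt / (Pplat − PEEP) = 495 / (22.5 − 13) = 495 / 9.5 = 52.105 mL/cmH2O.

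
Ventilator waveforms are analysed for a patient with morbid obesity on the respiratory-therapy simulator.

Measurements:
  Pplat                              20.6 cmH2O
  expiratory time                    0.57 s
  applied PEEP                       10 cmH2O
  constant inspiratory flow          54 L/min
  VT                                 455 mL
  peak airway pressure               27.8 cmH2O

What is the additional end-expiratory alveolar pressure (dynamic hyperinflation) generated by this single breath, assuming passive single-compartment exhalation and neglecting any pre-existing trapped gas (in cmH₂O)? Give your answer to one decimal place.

Flow: 54 L/min ÷ 60 = 0.9 L/s.
R = (PIP − Pplat)/V̇ = (27.8 − 20.6) / 0.9 = 7.2/0.9 = 8.0 cmH2O·s/L.
C = Vt/(Pplat − PEEP) = 455.0 / (20.6 − 10) = 455.0/10.6 = 42.925 mL/cmH2O.
τ = R × C = 8.0 × 0.04293 L/cmH2O = 0.3434 s.
Fraction remaining = e^(−Te/τ) = e^(−0.57/0.3434) = 0.1902; trapped volume = 455.0 × 0.1902 = 86.541 mL.
Additional alveolar pressure from trapping ≈ V_trapped / C = 86.541 / 42.925 = 2.016 cmH2O.

2.0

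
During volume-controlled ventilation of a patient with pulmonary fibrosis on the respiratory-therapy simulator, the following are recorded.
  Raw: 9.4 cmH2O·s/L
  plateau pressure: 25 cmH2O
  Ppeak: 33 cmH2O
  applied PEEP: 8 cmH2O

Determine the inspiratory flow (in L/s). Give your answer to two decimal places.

flow = (PIP − Pplat) / Raw = 8.0 / 9.4 = 0.8511 L/s.

0.85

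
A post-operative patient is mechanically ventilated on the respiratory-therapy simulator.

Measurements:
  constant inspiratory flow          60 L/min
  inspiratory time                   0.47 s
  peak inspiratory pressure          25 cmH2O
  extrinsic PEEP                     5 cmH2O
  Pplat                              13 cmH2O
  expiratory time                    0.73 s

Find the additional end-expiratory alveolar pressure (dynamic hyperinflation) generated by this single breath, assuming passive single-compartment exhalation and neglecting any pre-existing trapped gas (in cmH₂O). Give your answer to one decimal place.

Flow: 60 L/min ÷ 60 = 1 L/s.
Vt = flow × Ti = 1 L/s × 0.47 s × 1000 mL/L = 470.0 mL.
R = (PIP − Pplat)/V̇ = (25 − 13) / 1 = 12.0/1 = 12.0 cmH2O·s/L.
C = Vt/(Pplat − PEEP) = 470.0 / (13 − 5) = 470.0/8.0 = 58.75 mL/cmH2O.
τ = R × C = 12.0 × 0.05875 L/cmH2O = 0.705 s.
Fraction remaining = e^(−Te/τ) = e^(−0.73/0.705) = 0.3551; trapped volume = 470.0 × 0.3551 = 166.9 mL.
Additional alveolar pressure from trapping ≈ V_trapped / C = 166.9 / 58.75 = 2.841 cmH2O.

2.8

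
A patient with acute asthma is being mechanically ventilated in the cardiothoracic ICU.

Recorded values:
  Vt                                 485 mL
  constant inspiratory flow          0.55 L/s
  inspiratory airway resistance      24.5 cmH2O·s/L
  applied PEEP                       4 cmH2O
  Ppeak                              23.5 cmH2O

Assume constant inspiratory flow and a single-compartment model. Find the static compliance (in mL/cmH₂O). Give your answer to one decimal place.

80.5

Equation of motion (constant flow): PIP = Vt/C + R·V̇ + PEEP.
Vt/C = PIP − R·V̇ − PEEP = 23.5 − 24.5×0.55 − 4 = 23.5 − 13.475 − 4 = 6.025 cmH2O.
C = Vt / 6.025 = 485 / 6.025 = 80.498 mL/cmH2O.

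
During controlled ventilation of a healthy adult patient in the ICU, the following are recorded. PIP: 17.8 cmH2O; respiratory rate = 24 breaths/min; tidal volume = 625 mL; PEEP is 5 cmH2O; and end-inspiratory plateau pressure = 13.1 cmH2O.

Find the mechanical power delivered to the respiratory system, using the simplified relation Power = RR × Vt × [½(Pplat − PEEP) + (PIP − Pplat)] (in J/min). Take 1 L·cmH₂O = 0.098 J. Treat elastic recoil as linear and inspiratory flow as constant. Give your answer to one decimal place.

12.9

Per-breath work = Vt × [½(Pplat−PEEP) + (PIP−Pplat)] = 0.625 × [0.5×8.1 + 4.7] = 0.625 × 8.75 = 5.469 L·cmH2O.
Power = 24 × 5.469 = 131.26 L·cmH2O/min.
× 0.098 J/(L·cmH2O) → 12.863 J/min.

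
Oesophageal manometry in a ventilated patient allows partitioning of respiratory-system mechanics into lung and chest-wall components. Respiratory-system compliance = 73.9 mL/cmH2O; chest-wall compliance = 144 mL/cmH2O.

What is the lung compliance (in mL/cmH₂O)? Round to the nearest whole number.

152

1/CL = 1/Crs − 1/Ccw.
1/CL = 1/73.9 − 1/144 = 0.006587.
CL = 151.81 mL/cmH2O.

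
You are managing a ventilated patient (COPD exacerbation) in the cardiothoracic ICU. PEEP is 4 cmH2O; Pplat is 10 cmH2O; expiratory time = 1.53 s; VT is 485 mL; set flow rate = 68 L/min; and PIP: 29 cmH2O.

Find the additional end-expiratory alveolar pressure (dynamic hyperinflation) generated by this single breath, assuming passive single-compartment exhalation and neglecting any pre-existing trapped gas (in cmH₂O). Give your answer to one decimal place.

Flow: 68 L/min ÷ 60 = 1.1333 L/s.
R = (PIP − Pplat)/V̇ = (29 − 10) / 1.1333 = 19.0/1.1333 = 16.765 cmH2O·s/L.
C = Vt/(Pplat − PEEP) = 485.0 / (10 − 4) = 485.0/6.0 = 80.833 mL/cmH2O.
τ = R × C = 16.765 × 0.08083 L/cmH2O = 1.355 s.
Fraction remaining = e^(−Te/τ) = e^(−1.53/1.355) = 0.3233; trapped volume = 485.0 × 0.3233 = 156.8 mL.
Additional alveolar pressure from trapping ≈ V_trapped / C = 156.8 / 80.833 = 1.94 cmH2O.

1.9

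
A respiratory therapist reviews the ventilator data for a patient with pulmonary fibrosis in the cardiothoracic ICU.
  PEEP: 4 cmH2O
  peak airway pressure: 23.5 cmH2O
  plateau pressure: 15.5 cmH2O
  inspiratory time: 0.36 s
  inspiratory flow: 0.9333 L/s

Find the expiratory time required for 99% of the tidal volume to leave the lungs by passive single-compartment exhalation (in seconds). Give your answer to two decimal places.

1.15

Vt = flow × Ti = 0.9333 L/s × 0.36 s × 1000 mL/L = 335.99 mL.
R = (PIP − Pplat)/V̇ = (23.5 − 15.5) / 0.9333 = 8.0/0.9333 = 8.572 cmH2O·s/L.
C = Vt/(Pplat − PEEP) = 335.99 / (15.5 − 4) = 335.99/11.5 = 29.217 mL/cmH2O.
τ = R × C = 8.572 × 0.02922 L/cmH2O = 0.2505 s.
t = −τ·ln(1 − 0.99) = −0.2505·ln(0.01) = 1.154 s.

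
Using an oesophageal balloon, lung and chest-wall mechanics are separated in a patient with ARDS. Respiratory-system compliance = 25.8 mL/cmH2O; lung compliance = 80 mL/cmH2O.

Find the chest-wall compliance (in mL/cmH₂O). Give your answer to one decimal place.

1/Ccw = 1/Crs − 1/CL.
1/Ccw = 1/25.8 − 1/80 = 0.02626.
Ccw = 38.081 mL/cmH2O.

38.1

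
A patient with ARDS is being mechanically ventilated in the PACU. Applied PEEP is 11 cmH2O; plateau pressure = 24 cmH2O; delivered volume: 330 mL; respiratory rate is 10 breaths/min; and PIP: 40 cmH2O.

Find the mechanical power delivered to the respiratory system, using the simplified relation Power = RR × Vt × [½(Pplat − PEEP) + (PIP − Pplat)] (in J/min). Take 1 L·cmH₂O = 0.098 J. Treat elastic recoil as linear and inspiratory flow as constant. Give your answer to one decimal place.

Per-breath work = Vt × [½(Pplat−PEEP) + (PIP−Pplat)] = 0.330 × [0.5×13.0 + 16.0] = 0.330 × 22.5 = 7.425 L·cmH2O.
Power = 10 × 7.425 = 74.25 L·cmH2O/min.
× 0.098 J/(L·cmH2O) → 7.277 J/min.

7.3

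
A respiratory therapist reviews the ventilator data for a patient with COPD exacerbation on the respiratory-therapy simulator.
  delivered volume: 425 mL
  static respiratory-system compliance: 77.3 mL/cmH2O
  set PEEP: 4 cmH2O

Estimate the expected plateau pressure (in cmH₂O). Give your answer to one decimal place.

9.5

Pplat = PEEP + Vt / Cstat = 4 + 425 / 77.3 = 4 + 5.498 = 9.498 cmH2O.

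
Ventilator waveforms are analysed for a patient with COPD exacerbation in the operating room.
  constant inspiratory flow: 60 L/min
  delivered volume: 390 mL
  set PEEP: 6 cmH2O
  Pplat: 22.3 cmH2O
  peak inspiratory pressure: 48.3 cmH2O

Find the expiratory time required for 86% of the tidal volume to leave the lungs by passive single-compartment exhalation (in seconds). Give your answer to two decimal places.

Flow: 60 L/min ÷ 60 = 1 L/s.
R = (PIP − Pplat)/V̇ = (48.3 − 22.3) / 1 = 26.0/1 = 26.0 cmH2O·s/L.
C = Vt/(Pplat − PEEP) = 390.0 / (22.3 − 6) = 390.0/16.3 = 23.926 mL/cmH2O.
τ = R × C = 26.0 × 0.02393 L/cmH2O = 0.6222 s.
t = −τ·ln(1 − 0.86) = −0.6222·ln(0.14) = 1.223 s.

1.22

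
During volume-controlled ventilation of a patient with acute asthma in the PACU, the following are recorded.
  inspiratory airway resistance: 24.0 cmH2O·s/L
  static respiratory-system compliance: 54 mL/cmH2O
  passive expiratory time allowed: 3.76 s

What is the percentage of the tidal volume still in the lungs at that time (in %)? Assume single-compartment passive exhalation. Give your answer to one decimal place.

5.5

τ = R × C = 24.0 × 54 mL/cmH2O = 24.0 × 0.054 L/cmH2O = 1.296 s.
Passive exhalation: V(t)/V₀ = e^(−t/τ) = e^(−3.76/1.296) = 0.05496.
Fraction remaining = 0.05496 → 5.496%.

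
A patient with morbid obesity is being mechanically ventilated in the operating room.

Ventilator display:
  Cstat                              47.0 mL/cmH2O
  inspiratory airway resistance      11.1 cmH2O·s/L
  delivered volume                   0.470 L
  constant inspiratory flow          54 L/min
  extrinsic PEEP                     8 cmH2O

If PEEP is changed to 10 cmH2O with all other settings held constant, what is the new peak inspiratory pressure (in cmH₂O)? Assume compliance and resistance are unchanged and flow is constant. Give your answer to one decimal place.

30.0

Flow: 54 L/min ÷ 60 = 0.9 L/s.
PIP = Vt/C + R·V̇ + PEEP (constant-flow equation of motion).
Only the baseline term changes: ΔPIP = ΔPEEP = 10 − 8 = 2.0 cmH2O.
Original PIP = 470/47.0 + 11.1×0.9 + 8 = 27.99 cmH2O; new PIP = 27.99 + (2.0) = 29.99 cmH2O.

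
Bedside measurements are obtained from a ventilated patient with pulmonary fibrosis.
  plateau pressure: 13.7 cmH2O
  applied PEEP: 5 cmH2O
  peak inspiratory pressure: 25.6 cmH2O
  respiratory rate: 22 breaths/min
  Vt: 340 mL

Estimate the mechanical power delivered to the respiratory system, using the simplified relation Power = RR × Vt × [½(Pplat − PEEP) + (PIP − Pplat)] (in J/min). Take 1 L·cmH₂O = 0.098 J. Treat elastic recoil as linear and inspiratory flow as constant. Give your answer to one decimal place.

11.9

Per-breath work = Vt × [½(Pplat−PEEP) + (PIP−Pplat)] = 0.340 × [0.5×8.7 + 11.9] = 0.340 × 16.25 = 5.525 L·cmH2O.
Power = 22 × 5.525 = 121.55 L·cmH2O/min.
× 0.098 J/(L·cmH2O) → 11.912 J/min.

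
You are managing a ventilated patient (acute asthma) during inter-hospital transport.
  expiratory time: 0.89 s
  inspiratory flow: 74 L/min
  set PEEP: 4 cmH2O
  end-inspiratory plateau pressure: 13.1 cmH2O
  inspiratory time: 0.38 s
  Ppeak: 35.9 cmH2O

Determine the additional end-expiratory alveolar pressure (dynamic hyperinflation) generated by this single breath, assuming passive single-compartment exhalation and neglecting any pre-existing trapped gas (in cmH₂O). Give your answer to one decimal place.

3.6

Flow: 74 L/min ÷ 60 = 1.2333 L/s.
Vt = flow × Ti = 1.2333 L/s × 0.38 s × 1000 mL/L = 468.65 mL.
R = (PIP − Pplat)/V̇ = (35.9 − 13.1) / 1.2333 = 22.8/1.2333 = 18.487 cmH2O·s/L.
C = Vt/(Pplat − PEEP) = 468.65 / (13.1 − 4) = 468.65/9.1 = 51.5 mL/cmH2O.
τ = R × C = 18.487 × 0.0515 L/cmH2O = 0.9521 s.
Fraction remaining = e^(−Te/τ) = e^(−0.89/0.9521) = 0.3927; trapped volume = 468.65 × 0.3927 = 184.04 mL.
Additional alveolar pressure from trapping ≈ V_trapped / C = 184.04 / 51.5 = 3.574 cmH2O.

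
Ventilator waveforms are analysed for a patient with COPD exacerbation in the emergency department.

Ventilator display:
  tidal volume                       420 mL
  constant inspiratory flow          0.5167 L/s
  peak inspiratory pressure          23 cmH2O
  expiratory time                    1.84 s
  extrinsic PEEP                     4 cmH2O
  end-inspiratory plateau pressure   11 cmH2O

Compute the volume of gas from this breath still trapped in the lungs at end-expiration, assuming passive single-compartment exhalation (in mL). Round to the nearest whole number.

R = (PIP − Pplat)/V̇ = (23 − 11) / 0.5167 = 12.0/0.5167 = 23.224 cmH2O·s/L.
C = Vt/(Pplat − PEEP) = 420.0 / (11 − 4) = 420.0/7.0 = 60.0 mL/cmH2O.
τ = R × C = 23.224 × 0.06 L/cmH2O = 1.393 s.
Fraction remaining = e^(−Te/τ) = e^(−1.84/1.393) = 0.2669.
Trapped volume = 420.0 × 0.2669 = 112.1 mL.

112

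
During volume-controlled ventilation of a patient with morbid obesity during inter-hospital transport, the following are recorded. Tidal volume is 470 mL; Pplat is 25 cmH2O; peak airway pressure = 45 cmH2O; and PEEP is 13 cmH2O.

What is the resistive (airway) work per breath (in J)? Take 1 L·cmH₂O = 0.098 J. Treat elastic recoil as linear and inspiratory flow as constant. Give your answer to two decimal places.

0.92

With constant inspiratory flow the resistive pressure is constant at PIP − Pplat = 45 − 25 = 20.0 cmH2O, so resistive work = 20.0 × 0.470 = 9.4 L·cmH2O.
× 0.098 J/(L·cmH2O) → 0.9212 J.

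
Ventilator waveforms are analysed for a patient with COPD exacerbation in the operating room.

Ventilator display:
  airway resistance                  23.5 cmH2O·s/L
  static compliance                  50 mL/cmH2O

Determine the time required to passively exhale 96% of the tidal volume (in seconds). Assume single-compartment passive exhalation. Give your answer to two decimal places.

3.78

τ = R × C = 23.5 × 50 mL/cmH2O = 23.5 × 0.050 L/cmH2O = 1.175 s.
Exhaled fraction f = 1 − e^(−t/τ) → t = −τ·ln(1 − f) = −1.175·ln(0.04) = 3.782 s.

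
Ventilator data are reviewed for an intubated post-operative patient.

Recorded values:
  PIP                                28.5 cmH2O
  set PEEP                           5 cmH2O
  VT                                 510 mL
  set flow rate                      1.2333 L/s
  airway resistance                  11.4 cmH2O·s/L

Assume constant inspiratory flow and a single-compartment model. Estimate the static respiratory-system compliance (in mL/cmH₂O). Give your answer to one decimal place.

Equation of motion (constant flow): PIP = Vt/C + R·V̇ + PEEP.
Vt/C = PIP − R·V̇ − PEEP = 28.5 − 11.4×1.2333 − 5 = 28.5 − 14.06 − 5 = 9.44 cmH2O.
C = Vt / 9.44 = 510 / 9.44 = 54.025 mL/cmH2O.

54.0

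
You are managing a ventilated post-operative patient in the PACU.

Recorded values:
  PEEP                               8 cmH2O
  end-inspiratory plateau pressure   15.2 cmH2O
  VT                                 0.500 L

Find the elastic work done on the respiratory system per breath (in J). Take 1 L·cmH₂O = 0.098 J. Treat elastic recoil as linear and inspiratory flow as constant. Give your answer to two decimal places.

0.18

Elastic work ≈ ½ × (Pplat − PEEP) × Vt = 0.5 × (15.2 − 8) × 0.500 L = 0.5 × 7.2 × 0.500 = 1.8 L·cmH2O.
× 0.098 J/(L·cmH2O) → 0.1764 J.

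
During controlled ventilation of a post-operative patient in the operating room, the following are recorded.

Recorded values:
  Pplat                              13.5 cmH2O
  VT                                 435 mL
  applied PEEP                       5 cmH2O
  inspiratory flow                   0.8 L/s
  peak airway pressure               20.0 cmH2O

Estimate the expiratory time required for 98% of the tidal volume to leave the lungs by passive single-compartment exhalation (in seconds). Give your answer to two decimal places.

1.63

R = (PIP − Pplat)/V̇ = (20.0 − 13.5) / 0.8 = 6.5/0.8 = 8.125 cmH2O·s/L.
C = Vt/(Pplat − PEEP) = 435.0 / (13.5 − 5) = 435.0/8.5 = 51.176 mL/cmH2O.
τ = R × C = 8.125 × 0.05118 L/cmH2O = 0.4158 s.
t = −τ·ln(1 − 0.98) = −0.4158·ln(0.02) = 1.627 s.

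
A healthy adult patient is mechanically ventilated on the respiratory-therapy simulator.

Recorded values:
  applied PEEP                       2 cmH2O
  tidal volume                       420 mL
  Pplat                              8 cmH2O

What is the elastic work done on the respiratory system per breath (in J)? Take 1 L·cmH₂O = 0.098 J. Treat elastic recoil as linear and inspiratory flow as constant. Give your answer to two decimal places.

0.12

Elastic work ≈ ½ × (Pplat − PEEP) × Vt = 0.5 × (8 − 2) × 0.420 L = 0.5 × 6.0 × 0.420 = 1.26 L·cmH2O.
× 0.098 J/(L·cmH2O) → 0.1235 J.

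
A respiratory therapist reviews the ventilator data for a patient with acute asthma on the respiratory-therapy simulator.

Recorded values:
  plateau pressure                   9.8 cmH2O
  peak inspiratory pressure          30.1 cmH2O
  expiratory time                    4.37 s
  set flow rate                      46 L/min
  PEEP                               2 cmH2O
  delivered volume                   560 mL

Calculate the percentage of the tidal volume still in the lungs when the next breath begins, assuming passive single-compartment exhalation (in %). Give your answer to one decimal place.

Flow: 46 L/min ÷ 60 = 0.7667 L/s.
R = (PIP − Pplat)/V̇ = (30.1 − 9.8) / 0.7667 = 20.3/0.7667 = 26.477 cmH2O·s/L.
C = Vt/(Pplat − PEEP) = 560.0 / (9.8 − 2) = 560.0/7.8 = 71.795 mL/cmH2O.
τ = R × C = 26.477 × 0.0718 L/cmH2O = 1.901 s.
Fraction remaining at end-expiration = e^(−Te/τ) = e^(−4.37/1.901) = 0.1004 → 10.04%.

10.0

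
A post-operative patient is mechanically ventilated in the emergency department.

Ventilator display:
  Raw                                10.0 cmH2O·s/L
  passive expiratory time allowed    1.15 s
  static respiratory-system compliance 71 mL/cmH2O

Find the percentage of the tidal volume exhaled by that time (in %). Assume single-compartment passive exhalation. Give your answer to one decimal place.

80.2

τ = R × C = 10.0 × 71 mL/cmH2O = 10.0 × 0.071 L/cmH2O = 0.71 s.
Passive exhalation: V(t)/V₀ = e^(−t/τ) = e^(−1.15/0.71) = 0.198.
Fraction exhaled = 1 − 0.198 = 0.802 → 80.2%.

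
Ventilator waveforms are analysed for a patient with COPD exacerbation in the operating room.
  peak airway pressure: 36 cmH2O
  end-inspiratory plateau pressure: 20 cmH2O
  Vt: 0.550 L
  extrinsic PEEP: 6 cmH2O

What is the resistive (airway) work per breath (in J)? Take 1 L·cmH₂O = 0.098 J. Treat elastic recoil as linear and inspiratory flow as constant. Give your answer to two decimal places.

With constant inspiratory flow the resistive pressure is constant at PIP − Pplat = 36 − 20 = 16.0 cmH2O, so resistive work = 16.0 × 0.550 = 8.8 L·cmH2O.
× 0.098 J/(L·cmH2O) → 0.8624 J.

0.86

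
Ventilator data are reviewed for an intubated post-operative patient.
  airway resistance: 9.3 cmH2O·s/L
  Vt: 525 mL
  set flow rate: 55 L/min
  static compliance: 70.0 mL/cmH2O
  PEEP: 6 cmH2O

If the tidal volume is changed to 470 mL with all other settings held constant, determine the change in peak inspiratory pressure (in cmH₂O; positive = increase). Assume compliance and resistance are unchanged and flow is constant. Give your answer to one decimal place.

-0.8

PIP = Vt/C + R·V̇ + PEEP (constant-flow equation of motion).
Only the elastic term changes: ΔPIP = ΔVt / C = (470 − 525) / 70.0 = -0.7857 cmH2O.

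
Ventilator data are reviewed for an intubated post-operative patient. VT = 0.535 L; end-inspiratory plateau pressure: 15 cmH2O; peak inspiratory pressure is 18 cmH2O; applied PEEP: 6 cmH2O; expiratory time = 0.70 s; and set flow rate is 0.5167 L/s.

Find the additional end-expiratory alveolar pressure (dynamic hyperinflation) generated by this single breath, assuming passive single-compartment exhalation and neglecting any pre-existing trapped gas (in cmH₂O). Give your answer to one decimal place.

R = (PIP − Pplat)/V̇ = (18 − 15) / 0.5167 = 3.0/0.5167 = 5.806 cmH2O·s/L.
C = Vt/(Pplat − PEEP) = 535.0 / (15 − 6) = 535.0/9.0 = 59.444 mL/cmH2O.
τ = R × C = 5.806 × 0.05944 L/cmH2O = 0.3451 s.
Fraction remaining = e^(−Te/τ) = e^(−0.70/0.3451) = 0.1315; trapped volume = 535.0 × 0.1315 = 70.353 mL.
Additional alveolar pressure from trapping ≈ V_trapped / C = 70.353 / 59.444 = 1.184 cmH2O.

1.2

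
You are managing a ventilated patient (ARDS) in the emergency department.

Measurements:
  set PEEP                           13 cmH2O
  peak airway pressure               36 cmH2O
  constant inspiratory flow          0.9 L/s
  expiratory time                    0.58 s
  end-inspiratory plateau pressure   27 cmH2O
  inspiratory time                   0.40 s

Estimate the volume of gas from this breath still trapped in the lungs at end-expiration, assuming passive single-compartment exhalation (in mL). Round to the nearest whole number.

Vt = flow × Ti = 0.9 L/s × 0.40 s × 1000 mL/L = 360.0 mL.
R = (PIP − Pplat)/V̇ = (36 − 27) / 0.9 = 9.0/0.9 = 10.0 cmH2O·s/L.
C = Vt/(Pplat − PEEP) = 360.0 / (27 − 13) = 360.0/14.0 = 25.714 mL/cmH2O.
τ = R × C = 10.0 × 0.02571 L/cmH2O = 0.2571 s.
Fraction remaining = e^(−Te/τ) = e^(−0.58/0.2571) = 0.1048.
Trapped volume = 360.0 × 0.1048 = 37.728 mL.

38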